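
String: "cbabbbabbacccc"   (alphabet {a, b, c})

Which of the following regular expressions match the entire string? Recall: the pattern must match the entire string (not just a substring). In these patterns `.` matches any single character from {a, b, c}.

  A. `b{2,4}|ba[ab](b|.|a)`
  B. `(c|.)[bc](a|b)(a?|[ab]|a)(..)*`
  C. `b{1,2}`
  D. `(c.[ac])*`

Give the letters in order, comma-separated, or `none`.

B

A → no match
B → match
C → no match — must start with "b"
D → no match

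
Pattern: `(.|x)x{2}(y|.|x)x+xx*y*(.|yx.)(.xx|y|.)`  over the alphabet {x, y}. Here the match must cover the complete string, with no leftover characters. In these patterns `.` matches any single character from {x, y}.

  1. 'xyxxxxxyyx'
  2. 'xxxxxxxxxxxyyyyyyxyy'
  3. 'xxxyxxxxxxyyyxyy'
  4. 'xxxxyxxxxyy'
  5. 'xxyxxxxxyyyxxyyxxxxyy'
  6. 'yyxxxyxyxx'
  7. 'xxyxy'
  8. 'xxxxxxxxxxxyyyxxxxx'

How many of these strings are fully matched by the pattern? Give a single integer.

1 → no match
2 → match
3 → match
4 → no match
5 → no match
6 → no match
7 → no match
8 → match
Total matched: 3

3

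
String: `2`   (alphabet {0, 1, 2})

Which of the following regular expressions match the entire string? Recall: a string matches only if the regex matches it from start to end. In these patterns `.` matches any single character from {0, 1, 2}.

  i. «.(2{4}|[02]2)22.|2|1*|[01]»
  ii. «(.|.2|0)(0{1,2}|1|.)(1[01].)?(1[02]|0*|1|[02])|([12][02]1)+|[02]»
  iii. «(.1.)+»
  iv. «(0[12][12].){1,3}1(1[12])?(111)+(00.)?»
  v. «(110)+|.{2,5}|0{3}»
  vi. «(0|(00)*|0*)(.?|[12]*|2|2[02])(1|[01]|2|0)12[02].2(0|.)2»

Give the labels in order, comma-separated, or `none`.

i, ii

i → match
ii → match
iii → no match
iv → no match — must start with `0`
v → no match
vi → no match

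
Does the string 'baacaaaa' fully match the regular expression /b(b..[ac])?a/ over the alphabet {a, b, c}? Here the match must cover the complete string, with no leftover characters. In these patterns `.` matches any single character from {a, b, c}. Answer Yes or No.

No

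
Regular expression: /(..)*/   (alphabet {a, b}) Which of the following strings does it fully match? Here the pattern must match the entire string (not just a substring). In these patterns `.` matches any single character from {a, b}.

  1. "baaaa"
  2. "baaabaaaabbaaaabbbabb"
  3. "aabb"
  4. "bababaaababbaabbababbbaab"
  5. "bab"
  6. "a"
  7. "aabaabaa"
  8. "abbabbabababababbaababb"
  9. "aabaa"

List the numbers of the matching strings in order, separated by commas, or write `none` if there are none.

3, 7

1 → no match
2 → no match
3 → match
4 → no match
5 → no match
6 → no match
7 → match
8 → no match
9 → no match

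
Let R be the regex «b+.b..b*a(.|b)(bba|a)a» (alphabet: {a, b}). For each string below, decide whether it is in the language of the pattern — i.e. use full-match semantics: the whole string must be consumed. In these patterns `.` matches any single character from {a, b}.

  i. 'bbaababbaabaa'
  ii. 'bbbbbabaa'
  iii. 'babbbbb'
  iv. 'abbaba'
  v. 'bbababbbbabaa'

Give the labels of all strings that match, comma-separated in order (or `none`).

i → no match
ii. 'bbbbbabaa' → match
iii. 'babbbbb' → no match — must end with 'a'
iv. 'abbaba' → no match — must start with 'b'
v → match

ii, v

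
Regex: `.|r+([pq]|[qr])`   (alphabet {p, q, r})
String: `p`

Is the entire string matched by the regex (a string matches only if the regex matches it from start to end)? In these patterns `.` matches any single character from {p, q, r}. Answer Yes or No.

Yes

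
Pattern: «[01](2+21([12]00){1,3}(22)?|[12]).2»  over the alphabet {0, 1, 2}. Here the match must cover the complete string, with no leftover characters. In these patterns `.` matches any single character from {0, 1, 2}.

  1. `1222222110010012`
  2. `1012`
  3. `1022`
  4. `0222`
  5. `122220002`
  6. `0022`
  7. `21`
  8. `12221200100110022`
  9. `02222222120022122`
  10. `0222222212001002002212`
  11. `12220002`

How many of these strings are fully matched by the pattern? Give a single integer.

3

1 → match
2. `1012` → no match
3. `1022` → no match
4. `0222` → match
5. `122220002` → no match
6. `0022` → no match
7. `21` → no match — must end with `2`
8 → no match
9 → no match
10 → match
11. `12220002` → no match
Total matched: 3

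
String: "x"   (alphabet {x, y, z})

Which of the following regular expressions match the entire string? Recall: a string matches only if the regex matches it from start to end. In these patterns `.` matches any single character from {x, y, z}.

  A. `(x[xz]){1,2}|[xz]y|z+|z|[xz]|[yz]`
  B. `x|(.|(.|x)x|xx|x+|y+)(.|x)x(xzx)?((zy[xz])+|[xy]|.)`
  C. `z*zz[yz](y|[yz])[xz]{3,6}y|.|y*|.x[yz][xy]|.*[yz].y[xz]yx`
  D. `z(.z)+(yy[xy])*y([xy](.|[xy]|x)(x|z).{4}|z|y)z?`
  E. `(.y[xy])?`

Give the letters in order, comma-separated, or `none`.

A, B, C

A → match
B → match
C → match
D → no match — must start with "z"
E → no match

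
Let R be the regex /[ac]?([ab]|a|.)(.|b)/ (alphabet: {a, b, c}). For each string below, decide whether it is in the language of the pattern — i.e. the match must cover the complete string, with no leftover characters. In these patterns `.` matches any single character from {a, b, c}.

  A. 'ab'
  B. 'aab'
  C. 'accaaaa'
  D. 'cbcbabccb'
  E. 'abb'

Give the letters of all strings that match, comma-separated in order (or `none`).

A, B, E

A → match
B → match
C → no match
D → no match
E → match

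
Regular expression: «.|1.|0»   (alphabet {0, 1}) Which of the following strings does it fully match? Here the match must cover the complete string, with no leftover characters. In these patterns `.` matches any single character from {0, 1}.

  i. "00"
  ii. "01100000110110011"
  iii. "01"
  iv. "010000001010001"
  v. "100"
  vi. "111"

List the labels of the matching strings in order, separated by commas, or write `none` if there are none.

i → no match
ii → no match
iii → no match
iv → no match
v → no match
vi → no match

none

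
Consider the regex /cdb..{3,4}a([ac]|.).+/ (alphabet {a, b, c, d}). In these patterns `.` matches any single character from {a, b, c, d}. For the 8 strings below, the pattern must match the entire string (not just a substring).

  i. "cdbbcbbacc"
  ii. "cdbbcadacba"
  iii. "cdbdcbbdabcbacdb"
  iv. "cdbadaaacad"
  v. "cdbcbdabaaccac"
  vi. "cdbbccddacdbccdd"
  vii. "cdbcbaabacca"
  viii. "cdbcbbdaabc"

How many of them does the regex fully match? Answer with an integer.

8

i → match
ii → match
iii → match
iv → match
v → match
vi → match
vii → match
viii → match
Total matched: 8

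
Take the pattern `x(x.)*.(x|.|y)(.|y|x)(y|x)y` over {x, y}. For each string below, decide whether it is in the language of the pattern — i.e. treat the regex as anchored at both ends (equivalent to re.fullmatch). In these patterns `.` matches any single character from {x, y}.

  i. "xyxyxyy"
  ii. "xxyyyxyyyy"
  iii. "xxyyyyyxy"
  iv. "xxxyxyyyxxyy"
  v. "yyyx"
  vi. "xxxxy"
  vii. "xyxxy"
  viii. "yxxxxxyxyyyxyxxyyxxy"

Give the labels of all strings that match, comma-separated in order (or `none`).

none

i → no match
ii → no match
iii → no match
iv → no match
v → no match — must start with "x"
vi → no match
vii → no match
viii → no match — must start with "x"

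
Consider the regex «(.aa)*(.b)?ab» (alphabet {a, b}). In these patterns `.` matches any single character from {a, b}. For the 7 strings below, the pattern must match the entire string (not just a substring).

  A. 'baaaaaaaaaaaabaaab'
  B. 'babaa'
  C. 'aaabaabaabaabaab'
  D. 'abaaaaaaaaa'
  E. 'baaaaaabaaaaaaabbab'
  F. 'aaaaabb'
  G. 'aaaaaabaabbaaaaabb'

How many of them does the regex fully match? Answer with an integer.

A → no match
B. 'babaa' → no match — must end with 'ab'
C → no match
D. 'abaaaaaaaaa' → no match — must end with 'ab'
E → no match
F. 'aaaaabb' → no match — must end with 'ab'
G → no match — must end with 'ab'
Total matched: 0

0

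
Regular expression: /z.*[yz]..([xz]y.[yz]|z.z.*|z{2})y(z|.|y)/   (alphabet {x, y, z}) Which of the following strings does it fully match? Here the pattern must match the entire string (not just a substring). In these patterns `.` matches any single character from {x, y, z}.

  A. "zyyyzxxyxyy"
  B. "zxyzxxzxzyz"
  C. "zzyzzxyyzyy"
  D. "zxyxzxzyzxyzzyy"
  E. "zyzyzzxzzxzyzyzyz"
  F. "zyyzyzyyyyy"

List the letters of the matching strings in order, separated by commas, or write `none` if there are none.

B, C, D, E, F

A → no match
B → match
C → match
D → match
E → match
F → match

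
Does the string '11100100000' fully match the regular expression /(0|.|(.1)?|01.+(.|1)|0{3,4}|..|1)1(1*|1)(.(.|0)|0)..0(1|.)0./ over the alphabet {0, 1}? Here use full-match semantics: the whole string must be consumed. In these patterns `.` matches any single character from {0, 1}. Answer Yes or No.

Yes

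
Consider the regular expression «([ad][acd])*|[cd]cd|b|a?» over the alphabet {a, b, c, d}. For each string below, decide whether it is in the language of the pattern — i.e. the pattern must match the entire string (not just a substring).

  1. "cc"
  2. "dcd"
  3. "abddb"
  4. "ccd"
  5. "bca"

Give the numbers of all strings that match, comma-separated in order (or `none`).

1 → no match
2 → match
3 → no match
4 → match
5 → no match

2, 4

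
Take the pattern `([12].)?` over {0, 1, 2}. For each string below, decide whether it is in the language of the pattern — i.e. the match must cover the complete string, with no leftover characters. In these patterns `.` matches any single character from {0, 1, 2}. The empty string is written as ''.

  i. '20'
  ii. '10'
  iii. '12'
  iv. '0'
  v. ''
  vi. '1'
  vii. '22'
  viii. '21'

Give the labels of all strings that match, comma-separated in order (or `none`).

i → match
ii → match
iii → match
iv → no match
v → match
vi → no match
vii → match
viii → match

i, ii, iii, v, vii, viii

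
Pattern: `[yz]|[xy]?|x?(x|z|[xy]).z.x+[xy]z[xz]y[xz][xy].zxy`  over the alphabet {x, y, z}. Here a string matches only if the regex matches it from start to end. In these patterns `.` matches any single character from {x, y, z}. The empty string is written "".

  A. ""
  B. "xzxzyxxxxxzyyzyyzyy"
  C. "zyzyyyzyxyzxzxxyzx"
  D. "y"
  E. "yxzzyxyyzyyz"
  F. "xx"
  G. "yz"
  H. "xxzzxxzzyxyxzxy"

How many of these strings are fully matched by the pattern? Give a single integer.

A. "" → match
B → no match
C → no match
D. "y" → match
E. "yxzzyxyyzyyz" → no match
F. "xx" → no match
G. "yz" → no match
H → match
Total matched: 3

3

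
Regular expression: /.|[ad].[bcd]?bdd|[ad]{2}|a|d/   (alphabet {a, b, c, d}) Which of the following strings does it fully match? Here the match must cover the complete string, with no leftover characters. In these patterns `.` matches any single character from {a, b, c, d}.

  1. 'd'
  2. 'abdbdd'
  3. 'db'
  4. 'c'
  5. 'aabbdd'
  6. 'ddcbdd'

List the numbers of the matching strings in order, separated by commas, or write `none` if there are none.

1, 2, 4, 5, 6

1 → match
2 → match
3 → no match
4 → match
5 → match
6 → match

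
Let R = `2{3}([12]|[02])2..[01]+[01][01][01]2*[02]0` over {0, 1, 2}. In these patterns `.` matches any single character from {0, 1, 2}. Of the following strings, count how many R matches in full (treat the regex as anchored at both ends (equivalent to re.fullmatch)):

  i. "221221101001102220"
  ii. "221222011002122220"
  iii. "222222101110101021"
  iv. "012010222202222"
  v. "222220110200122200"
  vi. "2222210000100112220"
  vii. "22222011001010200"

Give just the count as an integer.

i → no match
ii → no match
iii → no match — must end with "0"
iv → no match — must start with "2"
v → no match
vi → match
vii → match
Total matched: 2

2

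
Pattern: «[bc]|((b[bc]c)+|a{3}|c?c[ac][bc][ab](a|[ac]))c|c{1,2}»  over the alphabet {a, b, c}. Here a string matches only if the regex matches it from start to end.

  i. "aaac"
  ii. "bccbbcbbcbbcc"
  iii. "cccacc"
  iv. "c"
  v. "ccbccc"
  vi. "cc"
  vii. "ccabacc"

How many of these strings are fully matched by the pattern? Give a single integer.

6

i. "aaac" → match
ii → match
iii. "cccacc" → match
iv. "c" → match
v. "ccbccc" → no match
vi. "cc" → match
vii. "ccabacc" → match
Total matched: 6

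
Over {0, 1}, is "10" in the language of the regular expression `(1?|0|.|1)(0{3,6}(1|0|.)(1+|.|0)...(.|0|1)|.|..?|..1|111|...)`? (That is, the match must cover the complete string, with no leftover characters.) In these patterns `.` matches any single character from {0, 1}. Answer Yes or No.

Yes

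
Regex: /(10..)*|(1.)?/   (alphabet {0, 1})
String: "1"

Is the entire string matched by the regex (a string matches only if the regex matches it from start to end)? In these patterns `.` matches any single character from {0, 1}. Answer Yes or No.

No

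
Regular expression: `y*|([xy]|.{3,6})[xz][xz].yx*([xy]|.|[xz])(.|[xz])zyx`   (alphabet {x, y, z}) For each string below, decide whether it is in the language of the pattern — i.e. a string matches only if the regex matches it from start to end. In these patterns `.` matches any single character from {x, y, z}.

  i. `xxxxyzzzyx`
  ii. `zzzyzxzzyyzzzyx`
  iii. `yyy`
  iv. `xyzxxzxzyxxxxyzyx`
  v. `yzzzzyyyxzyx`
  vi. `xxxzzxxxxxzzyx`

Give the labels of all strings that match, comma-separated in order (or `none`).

i, ii, iii, iv, v

i → match
ii → match
iii → match
iv → match
v → match
vi → no match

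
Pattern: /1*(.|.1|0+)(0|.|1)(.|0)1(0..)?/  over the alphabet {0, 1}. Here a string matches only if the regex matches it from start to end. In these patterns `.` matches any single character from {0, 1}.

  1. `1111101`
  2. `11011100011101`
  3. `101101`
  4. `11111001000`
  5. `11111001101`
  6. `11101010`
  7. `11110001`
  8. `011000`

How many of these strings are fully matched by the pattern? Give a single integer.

5

1 → match
2 → no match
3 → match
4 → match
5 → no match
6 → match
7 → match
8 → no match
Total matched: 5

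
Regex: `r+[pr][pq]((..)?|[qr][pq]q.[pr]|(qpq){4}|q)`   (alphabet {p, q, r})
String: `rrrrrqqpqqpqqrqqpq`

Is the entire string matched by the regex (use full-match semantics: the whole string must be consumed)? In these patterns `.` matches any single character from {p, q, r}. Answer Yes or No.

No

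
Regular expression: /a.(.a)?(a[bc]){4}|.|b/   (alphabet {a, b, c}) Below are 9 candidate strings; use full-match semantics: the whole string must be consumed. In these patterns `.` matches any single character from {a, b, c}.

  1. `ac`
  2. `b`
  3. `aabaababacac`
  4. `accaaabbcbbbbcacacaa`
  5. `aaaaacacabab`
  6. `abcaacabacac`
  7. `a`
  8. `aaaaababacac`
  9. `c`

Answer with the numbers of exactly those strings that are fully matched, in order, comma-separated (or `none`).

1. `ac` → no match
2. `b` → match
3. `aabaababacac` → match
4 → no match
5. `aaaaacacabab` → match
6. `abcaacabacac` → match
7. `a` → match
8. `aaaaababacac` → match
9. `c` → match

2, 3, 5, 6, 7, 8, 9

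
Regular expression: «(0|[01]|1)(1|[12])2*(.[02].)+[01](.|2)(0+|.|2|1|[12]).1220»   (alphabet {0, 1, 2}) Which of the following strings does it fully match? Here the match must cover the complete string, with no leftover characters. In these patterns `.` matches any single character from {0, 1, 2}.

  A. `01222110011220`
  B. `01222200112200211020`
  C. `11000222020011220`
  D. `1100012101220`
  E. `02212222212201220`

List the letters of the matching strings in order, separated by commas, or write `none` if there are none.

A, C, D, E

A → match
B → no match — must end with `1220`
C → match
D → match
E → match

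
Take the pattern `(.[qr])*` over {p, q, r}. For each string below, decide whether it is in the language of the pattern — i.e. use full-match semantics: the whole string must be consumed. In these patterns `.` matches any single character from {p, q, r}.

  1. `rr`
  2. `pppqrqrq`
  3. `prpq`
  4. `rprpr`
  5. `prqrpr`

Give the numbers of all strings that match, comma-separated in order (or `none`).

1. `rr` → match
2. `pppqrqrq` → no match
3. `prpq` → match
4. `rprpr` → no match
5. `prqrpr` → match

1, 3, 5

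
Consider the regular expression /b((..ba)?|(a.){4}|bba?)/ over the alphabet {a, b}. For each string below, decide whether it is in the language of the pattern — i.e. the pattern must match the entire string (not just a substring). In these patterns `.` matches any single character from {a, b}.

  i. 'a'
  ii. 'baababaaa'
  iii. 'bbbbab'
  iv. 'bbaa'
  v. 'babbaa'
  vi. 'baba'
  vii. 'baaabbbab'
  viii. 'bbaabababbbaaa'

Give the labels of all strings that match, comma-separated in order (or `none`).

none

i → no match — must start with 'b'
ii → no match
iii → no match
iv → no match
v → no match
vi → no match
vii → no match
viii → no match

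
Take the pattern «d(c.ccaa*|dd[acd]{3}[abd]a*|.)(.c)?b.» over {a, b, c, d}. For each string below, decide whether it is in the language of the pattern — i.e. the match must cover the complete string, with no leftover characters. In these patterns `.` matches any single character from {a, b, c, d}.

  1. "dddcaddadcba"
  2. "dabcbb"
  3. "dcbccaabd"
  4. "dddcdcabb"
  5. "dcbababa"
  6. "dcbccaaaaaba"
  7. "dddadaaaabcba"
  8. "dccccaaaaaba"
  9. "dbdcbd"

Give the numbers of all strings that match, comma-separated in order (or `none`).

1, 2, 3, 4, 6, 7, 8, 9

1 → match
2 → match
3 → match
4 → match
5 → no match
6 → match
7 → match
8 → match
9 → match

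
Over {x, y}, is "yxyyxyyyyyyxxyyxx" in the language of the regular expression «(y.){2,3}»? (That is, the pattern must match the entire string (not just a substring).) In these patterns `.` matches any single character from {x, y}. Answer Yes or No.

No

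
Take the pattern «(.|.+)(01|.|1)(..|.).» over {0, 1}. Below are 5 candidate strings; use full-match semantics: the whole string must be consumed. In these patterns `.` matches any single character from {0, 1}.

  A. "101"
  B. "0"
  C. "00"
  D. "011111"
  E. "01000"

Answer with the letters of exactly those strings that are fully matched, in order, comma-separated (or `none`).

A → no match
B → no match
C → no match
D → match
E → match

D, E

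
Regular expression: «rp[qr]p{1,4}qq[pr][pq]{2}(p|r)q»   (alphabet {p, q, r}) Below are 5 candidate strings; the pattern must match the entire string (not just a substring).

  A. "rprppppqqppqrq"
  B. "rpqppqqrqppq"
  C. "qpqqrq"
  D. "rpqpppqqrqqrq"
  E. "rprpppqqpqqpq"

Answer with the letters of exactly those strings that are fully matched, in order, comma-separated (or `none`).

A → match
B → match
C → no match — must start with "rp"
D → match
E → match

A, B, D, E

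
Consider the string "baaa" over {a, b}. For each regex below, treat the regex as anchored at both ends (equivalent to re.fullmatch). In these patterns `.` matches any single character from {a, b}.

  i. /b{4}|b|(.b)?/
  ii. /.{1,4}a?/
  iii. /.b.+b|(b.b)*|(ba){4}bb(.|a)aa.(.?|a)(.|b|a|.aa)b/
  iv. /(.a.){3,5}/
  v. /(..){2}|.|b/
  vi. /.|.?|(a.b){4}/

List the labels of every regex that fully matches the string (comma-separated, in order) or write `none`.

ii, v

i → no match
ii → match
iii → no match
iv → no match
v → match
vi → no match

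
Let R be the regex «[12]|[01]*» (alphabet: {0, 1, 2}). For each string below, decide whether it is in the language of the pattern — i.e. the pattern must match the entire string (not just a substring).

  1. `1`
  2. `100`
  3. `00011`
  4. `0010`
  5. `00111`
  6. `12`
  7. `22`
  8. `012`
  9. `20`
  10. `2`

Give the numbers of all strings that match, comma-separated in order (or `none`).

1. `1` → match
2. `100` → match
3. `00011` → match
4. `0010` → match
5. `00111` → match
6. `12` → no match
7. `22` → no match
8. `012` → no match
9. `20` → no match
10. `2` → match

1, 2, 3, 4, 5, 10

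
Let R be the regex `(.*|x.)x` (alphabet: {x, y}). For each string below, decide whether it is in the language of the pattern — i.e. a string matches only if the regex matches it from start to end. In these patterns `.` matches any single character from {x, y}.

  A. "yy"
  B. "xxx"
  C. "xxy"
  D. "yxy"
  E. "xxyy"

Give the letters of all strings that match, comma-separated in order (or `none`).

B

A. "yy" → no match — must end with "x"
B. "xxx" → match
C. "xxy" → no match — must end with "x"
D. "yxy" → no match — must end with "x"
E. "xxyy" → no match — must end with "x"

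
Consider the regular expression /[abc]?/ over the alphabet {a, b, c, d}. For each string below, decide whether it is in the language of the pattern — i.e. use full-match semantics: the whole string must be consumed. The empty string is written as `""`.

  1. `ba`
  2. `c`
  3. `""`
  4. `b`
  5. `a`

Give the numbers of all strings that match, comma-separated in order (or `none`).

1. `ba` → no match
2. `c` → match
3. `""` → match
4. `b` → match
5. `a` → match

2, 3, 4, 5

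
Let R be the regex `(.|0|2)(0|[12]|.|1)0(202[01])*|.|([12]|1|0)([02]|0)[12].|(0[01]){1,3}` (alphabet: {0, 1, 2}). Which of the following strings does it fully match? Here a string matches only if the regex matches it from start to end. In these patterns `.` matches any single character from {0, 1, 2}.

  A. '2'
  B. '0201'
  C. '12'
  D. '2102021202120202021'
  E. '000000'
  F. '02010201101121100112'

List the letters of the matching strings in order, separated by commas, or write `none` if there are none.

A → match
B → no match
C → no match
D → match
E → match
F → no match

A, D, E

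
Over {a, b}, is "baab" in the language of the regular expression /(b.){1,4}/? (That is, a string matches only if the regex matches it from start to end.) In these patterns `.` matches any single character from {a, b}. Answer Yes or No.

No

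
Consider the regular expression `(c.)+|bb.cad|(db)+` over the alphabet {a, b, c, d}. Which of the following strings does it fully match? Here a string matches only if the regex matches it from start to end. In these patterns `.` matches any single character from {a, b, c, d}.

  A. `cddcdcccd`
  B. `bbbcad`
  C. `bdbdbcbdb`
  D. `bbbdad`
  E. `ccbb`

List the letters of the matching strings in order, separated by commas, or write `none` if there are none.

A → no match
B → match
C → no match
D → no match
E → no match

B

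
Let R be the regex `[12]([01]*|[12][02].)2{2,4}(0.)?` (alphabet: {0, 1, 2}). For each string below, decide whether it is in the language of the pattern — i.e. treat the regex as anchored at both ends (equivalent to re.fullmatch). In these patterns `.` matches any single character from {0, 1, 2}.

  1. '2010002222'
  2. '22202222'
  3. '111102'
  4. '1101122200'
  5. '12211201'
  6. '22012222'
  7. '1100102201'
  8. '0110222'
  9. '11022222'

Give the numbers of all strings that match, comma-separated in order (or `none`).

1, 2, 4, 6, 7, 9

1. '2010002222' → match
2. '22202222' → match
3. '111102' → no match
4. '1101122200' → match
5. '12211201' → no match
6. '22012222' → match
7. '1100102201' → match
8. '0110222' → no match
9. '11022222' → match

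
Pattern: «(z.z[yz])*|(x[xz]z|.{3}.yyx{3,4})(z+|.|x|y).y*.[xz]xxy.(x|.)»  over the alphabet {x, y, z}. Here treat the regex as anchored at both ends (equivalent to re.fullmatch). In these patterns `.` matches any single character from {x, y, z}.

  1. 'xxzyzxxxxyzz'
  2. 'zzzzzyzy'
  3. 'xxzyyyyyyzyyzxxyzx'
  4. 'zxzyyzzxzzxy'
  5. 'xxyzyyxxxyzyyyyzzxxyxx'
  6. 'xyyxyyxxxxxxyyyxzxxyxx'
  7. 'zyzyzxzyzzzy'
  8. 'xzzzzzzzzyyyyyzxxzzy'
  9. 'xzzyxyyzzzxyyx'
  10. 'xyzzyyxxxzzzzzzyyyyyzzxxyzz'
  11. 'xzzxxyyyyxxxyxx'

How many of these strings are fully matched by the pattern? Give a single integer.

1. 'xxzyzxxxxyzz' → match
2. 'zzzzzyzy' → match
3 → no match
4. 'zxzyyzzxzzxy' → no match
5 → match
6 → match
7. 'zyzyzxzyzzzy' → match
8 → no match
9 → no match
10 → match
11 → match
Total matched: 7

7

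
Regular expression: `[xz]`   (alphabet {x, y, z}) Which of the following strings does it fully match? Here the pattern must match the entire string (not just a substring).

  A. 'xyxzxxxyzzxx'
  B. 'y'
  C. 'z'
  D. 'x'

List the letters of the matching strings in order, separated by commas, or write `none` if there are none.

A → no match
B → no match
C → match
D → match

C, D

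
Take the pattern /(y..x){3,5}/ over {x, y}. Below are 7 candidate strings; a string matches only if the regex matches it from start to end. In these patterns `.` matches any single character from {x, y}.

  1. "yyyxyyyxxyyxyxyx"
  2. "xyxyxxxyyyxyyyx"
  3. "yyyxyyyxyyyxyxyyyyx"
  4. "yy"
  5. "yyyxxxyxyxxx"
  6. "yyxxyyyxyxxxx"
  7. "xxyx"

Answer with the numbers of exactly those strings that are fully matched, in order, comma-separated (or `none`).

1 → no match
2 → no match — must start with "y"
3 → no match
4. "yy" → no match — must end with "x"
5. "yyyxxxyxyxxx" → no match
6 → no match
7. "xxyx" → no match — must start with "y"

none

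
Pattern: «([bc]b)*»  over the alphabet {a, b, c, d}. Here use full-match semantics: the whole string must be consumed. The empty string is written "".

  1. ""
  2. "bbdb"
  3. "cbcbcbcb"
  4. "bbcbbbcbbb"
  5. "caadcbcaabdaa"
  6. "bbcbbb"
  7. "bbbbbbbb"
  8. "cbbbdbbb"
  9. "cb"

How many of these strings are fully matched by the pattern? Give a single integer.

6

1 → match
2 → no match
3 → match
4 → match
5 → no match
6 → match
7 → match
8 → no match
9 → match
Total matched: 6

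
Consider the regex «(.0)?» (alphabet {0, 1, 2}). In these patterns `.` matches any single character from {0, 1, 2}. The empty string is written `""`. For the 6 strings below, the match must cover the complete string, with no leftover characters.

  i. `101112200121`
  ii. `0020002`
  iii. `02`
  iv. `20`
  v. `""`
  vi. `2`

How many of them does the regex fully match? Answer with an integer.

2

i → no match
ii → no match
iii → no match
iv → match
v → match
vi → no match
Total matched: 2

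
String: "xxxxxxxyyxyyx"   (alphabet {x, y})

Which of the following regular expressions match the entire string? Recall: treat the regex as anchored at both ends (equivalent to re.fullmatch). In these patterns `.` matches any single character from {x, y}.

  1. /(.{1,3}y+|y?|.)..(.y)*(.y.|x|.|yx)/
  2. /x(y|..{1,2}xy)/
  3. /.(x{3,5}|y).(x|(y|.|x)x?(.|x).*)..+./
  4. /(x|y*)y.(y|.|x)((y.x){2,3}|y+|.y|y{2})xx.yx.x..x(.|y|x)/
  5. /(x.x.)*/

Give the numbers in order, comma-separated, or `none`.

1 → no match
2 → no match
3 → match
4 → no match
5 → no match

3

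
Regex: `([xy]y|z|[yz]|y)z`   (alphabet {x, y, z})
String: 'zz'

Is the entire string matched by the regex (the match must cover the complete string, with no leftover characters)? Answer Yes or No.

Yes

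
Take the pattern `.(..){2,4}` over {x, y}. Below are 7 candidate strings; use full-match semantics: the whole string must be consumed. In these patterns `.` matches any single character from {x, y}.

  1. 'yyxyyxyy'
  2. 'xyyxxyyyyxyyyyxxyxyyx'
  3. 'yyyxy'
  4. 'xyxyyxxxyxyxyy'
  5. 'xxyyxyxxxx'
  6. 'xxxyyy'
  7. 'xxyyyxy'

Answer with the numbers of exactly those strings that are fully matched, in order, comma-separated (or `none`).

1 → no match
2 → no match
3 → match
4 → no match
5 → no match
6 → no match
7 → match

3, 7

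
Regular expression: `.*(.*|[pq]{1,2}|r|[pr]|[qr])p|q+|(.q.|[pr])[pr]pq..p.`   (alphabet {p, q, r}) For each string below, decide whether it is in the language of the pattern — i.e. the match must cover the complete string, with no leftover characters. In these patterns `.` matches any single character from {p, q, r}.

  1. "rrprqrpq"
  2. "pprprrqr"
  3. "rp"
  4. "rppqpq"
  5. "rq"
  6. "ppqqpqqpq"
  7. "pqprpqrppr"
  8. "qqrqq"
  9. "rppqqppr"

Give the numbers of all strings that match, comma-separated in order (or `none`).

1 → no match
2 → no match
3 → match
4 → no match
5 → no match
6 → no match
7 → match
8 → no match
9 → match

3, 7, 9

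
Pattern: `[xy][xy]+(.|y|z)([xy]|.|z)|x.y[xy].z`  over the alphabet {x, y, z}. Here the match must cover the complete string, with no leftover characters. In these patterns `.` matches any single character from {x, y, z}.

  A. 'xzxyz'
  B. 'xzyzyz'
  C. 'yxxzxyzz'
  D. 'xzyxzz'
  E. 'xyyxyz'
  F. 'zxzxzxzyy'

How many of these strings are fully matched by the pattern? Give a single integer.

A. 'xzxyz' → no match
B. 'xzyzyz' → no match
C. 'yxxzxyzz' → no match
D. 'xzyxzz' → match
E. 'xyyxyz' → match
F. 'zxzxzxzyy' → no match
Total matched: 2

2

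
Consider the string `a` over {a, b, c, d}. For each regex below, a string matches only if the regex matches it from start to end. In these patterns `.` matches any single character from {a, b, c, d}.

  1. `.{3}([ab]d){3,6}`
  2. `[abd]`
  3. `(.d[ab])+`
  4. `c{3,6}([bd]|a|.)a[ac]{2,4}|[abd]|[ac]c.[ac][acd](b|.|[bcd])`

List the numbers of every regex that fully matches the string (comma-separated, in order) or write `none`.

1 → no match — must end with `d`
2 → match
3 → no match
4 → match

2, 4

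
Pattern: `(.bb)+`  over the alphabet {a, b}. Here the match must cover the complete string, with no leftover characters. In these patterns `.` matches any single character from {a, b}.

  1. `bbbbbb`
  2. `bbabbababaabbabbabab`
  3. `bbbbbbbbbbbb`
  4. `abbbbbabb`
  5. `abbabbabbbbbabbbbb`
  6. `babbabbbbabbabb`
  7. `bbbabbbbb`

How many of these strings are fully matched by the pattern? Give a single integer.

1 → match
2 → no match — must end with `bb`
3 → match
4 → match
5 → match
6 → no match
7 → match
Total matched: 5

5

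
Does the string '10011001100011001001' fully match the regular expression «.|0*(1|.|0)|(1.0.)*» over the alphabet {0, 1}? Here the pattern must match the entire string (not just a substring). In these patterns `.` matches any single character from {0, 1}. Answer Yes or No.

Yes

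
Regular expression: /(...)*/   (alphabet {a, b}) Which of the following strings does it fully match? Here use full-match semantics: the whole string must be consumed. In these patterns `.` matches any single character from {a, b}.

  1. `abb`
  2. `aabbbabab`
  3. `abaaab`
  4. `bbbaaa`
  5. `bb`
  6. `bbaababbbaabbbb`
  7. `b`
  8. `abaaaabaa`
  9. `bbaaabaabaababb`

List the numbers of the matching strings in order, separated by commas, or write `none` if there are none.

1, 2, 3, 4, 6, 8, 9

1 → match
2 → match
3 → match
4 → match
5 → no match
6 → match
7 → no match
8 → match
9 → match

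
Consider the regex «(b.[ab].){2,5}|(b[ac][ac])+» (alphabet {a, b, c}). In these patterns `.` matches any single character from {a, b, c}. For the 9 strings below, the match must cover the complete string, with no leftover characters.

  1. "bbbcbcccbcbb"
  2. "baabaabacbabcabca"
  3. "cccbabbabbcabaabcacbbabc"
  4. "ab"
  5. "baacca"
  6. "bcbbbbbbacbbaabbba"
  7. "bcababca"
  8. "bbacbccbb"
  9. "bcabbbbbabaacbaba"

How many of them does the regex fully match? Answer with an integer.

0

1. "bbbcbcccbcbb" → no match
2 → no match
3 → no match — must start with "b"
4. "ab" → no match — must start with "b"
5. "baacca" → no match
6 → no match
7. "bcababca" → no match
8. "bbacbccbb" → no match
9 → no match
Total matched: 0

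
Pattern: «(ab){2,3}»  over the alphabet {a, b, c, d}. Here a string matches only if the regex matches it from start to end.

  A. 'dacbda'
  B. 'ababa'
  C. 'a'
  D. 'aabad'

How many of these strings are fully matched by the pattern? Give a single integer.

A → no match — must start with 'ab'
B → no match — must end with 'ab'
C → no match — must start with 'ab'
D → no match — must start with 'ab'
Total matched: 0

0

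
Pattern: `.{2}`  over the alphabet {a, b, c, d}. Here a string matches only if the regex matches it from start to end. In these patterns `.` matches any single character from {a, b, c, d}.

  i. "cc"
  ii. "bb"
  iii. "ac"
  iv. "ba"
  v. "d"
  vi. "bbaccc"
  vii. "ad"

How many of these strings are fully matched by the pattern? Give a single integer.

5

i → match
ii → match
iii → match
iv → match
v → no match
vi → no match
vii → match
Total matched: 5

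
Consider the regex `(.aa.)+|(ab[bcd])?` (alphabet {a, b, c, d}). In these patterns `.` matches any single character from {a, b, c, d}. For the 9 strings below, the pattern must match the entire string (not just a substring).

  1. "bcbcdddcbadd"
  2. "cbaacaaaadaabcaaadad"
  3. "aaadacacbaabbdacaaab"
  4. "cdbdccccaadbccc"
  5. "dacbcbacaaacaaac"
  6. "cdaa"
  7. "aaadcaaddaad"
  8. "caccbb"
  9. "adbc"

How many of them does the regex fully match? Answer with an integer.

1

1. "bcbcdddcbadd" → no match
2 → no match
3 → no match
4 → no match
5 → no match
6. "cdaa" → no match
7. "aaadcaaddaad" → match
8. "caccbb" → no match
9. "adbc" → no match
Total matched: 1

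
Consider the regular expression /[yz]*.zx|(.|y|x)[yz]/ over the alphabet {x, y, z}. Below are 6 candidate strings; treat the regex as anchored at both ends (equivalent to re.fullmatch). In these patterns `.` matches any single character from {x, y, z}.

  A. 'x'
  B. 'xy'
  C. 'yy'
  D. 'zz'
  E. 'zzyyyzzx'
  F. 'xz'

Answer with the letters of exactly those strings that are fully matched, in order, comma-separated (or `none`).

B, C, D, E, F

A. 'x' → no match
B. 'xy' → match
C. 'yy' → match
D. 'zz' → match
E. 'zzyyyzzx' → match
F. 'xz' → match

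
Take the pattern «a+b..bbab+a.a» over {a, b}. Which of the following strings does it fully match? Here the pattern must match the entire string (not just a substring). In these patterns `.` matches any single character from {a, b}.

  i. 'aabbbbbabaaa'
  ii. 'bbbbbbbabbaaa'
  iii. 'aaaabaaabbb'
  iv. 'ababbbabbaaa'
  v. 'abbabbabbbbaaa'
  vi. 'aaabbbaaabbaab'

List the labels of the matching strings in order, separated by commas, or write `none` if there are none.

i. 'aabbbbbabaaa' → match
ii → no match — must start with 'a'
iii. 'aaaabaaabbb' → no match — must end with 'a'
iv. 'ababbbabbaaa' → match
v → match
vi → no match — must end with 'a'

i, iv, v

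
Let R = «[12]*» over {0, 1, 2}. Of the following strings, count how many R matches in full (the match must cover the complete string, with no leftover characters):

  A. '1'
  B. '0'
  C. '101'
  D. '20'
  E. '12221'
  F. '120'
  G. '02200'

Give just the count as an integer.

2

A → match
B → no match
C → no match
D → no match
E → match
F → no match
G → no match
Total matched: 2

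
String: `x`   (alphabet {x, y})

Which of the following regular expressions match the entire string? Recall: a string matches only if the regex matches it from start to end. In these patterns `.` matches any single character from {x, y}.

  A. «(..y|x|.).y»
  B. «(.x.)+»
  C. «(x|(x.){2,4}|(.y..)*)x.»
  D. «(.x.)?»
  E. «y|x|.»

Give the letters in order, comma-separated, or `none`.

A → no match — must end with `y`
B → no match
C → no match
D → no match
E → match

E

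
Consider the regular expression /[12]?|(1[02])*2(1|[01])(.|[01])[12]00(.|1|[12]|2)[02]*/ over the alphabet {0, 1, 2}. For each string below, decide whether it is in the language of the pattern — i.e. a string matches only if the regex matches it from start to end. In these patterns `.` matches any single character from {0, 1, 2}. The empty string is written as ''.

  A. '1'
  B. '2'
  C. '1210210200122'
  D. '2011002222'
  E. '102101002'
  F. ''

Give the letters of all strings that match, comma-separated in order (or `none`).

A, B, C, D, E, F

A → match
B → match
C → match
D → match
E → match
F → match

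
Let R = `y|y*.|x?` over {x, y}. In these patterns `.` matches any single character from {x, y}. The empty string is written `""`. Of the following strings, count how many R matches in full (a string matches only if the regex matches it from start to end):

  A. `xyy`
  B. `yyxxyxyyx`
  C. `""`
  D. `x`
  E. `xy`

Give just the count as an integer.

A → no match
B → no match
C → match
D → match
E → no match
Total matched: 2

2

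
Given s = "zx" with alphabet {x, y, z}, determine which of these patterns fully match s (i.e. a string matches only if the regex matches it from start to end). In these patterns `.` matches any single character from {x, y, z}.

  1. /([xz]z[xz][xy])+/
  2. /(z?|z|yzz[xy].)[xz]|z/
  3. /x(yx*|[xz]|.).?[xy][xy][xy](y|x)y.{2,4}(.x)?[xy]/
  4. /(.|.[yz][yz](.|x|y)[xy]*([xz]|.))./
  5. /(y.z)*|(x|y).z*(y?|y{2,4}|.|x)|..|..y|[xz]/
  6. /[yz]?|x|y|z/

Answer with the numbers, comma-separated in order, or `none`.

2, 4, 5

1 → no match
2 → match
3 → no match — must start with "x"
4 → match
5 → match
6 → no match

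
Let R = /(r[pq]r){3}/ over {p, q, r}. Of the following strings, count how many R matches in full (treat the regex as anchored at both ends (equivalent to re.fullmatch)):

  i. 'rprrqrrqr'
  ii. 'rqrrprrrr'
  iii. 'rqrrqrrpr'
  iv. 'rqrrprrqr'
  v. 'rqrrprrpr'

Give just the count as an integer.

i. 'rprrqrrqr' → match
ii. 'rqrrprrrr' → no match
iii. 'rqrrqrrpr' → match
iv. 'rqrrprrqr' → match
v. 'rqrrprrpr' → match
Total matched: 4

4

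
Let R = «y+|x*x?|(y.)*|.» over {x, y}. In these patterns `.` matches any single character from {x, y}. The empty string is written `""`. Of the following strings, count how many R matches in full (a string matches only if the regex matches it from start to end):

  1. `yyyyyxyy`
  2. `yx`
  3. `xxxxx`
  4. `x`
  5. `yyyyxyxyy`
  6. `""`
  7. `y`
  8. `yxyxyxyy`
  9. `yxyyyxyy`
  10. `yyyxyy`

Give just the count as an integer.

9

1 → match
2 → match
3 → match
4 → match
5 → no match
6 → match
7 → match
8 → match
9 → match
10 → match
Total matched: 9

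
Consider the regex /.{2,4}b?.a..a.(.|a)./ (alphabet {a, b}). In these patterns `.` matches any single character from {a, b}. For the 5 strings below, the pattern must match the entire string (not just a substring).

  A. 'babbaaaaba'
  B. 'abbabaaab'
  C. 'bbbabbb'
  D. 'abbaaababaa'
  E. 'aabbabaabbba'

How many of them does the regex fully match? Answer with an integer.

1

A → no match
B → no match
C → no match
D → match
E → no match
Total matched: 1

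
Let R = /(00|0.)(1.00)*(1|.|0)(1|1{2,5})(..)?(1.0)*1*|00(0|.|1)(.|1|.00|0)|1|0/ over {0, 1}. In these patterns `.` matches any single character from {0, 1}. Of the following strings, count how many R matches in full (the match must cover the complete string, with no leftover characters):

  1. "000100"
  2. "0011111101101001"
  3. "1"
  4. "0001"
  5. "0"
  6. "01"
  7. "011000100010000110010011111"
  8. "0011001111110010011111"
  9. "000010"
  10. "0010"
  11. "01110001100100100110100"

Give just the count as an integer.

9

1. "000100" → match
2 → match
3. "1" → match
4. "0001" → match
5. "0" → match
6. "01" → no match
7 → match
8 → match
9. "000010" → no match
10. "0010" → match
11 → match
Total matched: 9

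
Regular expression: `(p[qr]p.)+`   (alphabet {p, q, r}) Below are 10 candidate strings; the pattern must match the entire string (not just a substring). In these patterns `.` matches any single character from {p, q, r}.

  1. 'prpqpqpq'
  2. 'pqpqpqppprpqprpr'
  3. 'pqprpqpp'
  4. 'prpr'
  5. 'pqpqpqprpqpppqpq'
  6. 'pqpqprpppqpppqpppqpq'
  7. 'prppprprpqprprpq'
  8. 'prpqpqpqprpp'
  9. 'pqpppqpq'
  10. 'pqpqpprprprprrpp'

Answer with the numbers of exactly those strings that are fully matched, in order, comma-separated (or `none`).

1. 'prpqpqpq' → match
2 → match
3. 'pqprpqpp' → match
4. 'prpr' → match
5 → match
6 → match
7 → match
8. 'prpqpqpqprpp' → match
9. 'pqpppqpq' → match
10 → no match

1, 2, 3, 4, 5, 6, 7, 8, 9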